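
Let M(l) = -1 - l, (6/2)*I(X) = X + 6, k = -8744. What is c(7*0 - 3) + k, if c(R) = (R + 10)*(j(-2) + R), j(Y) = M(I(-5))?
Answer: -26323/3 ≈ -8774.3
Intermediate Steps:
I(X) = 2 + X/3 (I(X) = (X + 6)/3 = (6 + X)/3 = 2 + X/3)
j(Y) = -4/3 (j(Y) = -1 - (2 + (⅓)*(-5)) = -1 - (2 - 5/3) = -1 - 1*⅓ = -1 - ⅓ = -4/3)
c(R) = (10 + R)*(-4/3 + R) (c(R) = (R + 10)*(-4/3 + R) = (10 + R)*(-4/3 + R))
c(7*0 - 3) + k = (-40/3 + (7*0 - 3)² + 26*(7*0 - 3)/3) - 8744 = (-40/3 + (0 - 3)² + 26*(0 - 3)/3) - 8744 = (-40/3 + (-3)² + (26/3)*(-3)) - 8744 = (-40/3 + 9 - 26) - 8744 = -91/3 - 8744 = -26323/3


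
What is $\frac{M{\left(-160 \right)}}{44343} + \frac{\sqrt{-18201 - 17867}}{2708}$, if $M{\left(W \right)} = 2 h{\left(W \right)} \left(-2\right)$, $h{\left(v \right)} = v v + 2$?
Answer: $- \frac{34136}{14781} + \frac{i \sqrt{9017}}{1354} \approx -2.3095 + 0.070131 i$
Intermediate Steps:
$h{\left(v \right)} = 2 + v^{2}$ ($h{\left(v \right)} = v^{2} + 2 = 2 + v^{2}$)
$M{\left(W \right)} = -8 - 4 W^{2}$ ($M{\left(W \right)} = 2 \left(2 + W^{2}\right) \left(-2\right) = \left(4 + 2 W^{2}\right) \left(-2\right) = -8 - 4 W^{2}$)
$\frac{M{\left(-160 \right)}}{44343} + \frac{\sqrt{-18201 - 17867}}{2708} = \frac{-8 - 4 \left(-160\right)^{2}}{44343} + \frac{\sqrt{-18201 - 17867}}{2708} = \left(-8 - 102400\right) \frac{1}{44343} + \sqrt{-36068} \cdot \frac{1}{2708} = \left(-8 - 102400\right) \frac{1}{44343} + 2 i \sqrt{9017} \cdot \frac{1}{2708} = \left(-102408\right) \frac{1}{44343} + \frac{i \sqrt{9017}}{1354} = - \frac{34136}{14781} + \frac{i \sqrt{9017}}{1354}$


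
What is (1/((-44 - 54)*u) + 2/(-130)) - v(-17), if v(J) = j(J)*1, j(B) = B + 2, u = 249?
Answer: 23767483/1586130 ≈ 14.985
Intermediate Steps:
j(B) = 2 + B
v(J) = 2 + J (v(J) = (2 + J)*1 = 2 + J)
(1/((-44 - 54)*u) + 2/(-130)) - v(-17) = (1/(-44 - 54*249) + 2/(-130)) - (2 - 17) = ((1/249)/(-98) + 2*(-1/130)) - 1*(-15) = (-1/98*1/249 - 1/65) + 15 = (-1/24402 - 1/65) + 15 = -24467/1586130 + 15 = 23767483/1586130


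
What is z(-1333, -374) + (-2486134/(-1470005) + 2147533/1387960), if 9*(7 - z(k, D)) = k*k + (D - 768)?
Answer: -724576610212694891/3672554651640 ≈ -1.9730e+5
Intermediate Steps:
z(k, D) = 277/3 - D/9 - k**2/9 (z(k, D) = 7 - (k*k + (D - 768))/9 = 7 - (k**2 + (-768 + D))/9 = 7 - (-768 + D + k**2)/9 = 7 + (256/3 - D/9 - k**2/9) = 277/3 - D/9 - k**2/9)
z(-1333, -374) + (-2486134/(-1470005) + 2147533/1387960) = (277/3 - 1/9*(-374) - 1/9*(-1333)**2) + (-2486134/(-1470005) + 2147533/1387960) = (277/3 + 374/9 - 1/9*1776889) + (-2486134*(-1/1470005) + 2147533*(1/1387960)) = (277/3 + 374/9 - 1776889/9) + (2486134/1470005 + 2147533/1387960) = -1775684/9 + 1321507758861/408061627960 = -724576610212694891/3672554651640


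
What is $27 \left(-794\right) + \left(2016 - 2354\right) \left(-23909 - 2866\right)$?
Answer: $9028512$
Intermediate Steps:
$27 \left(-794\right) + \left(2016 - 2354\right) \left(-23909 - 2866\right) = -21438 - -9049950 = -21438 + 9049950 = 9028512$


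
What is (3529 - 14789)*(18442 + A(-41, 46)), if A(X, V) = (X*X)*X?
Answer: 568393540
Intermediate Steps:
A(X, V) = X³ (A(X, V) = X²*X = X³)
(3529 - 14789)*(18442 + A(-41, 46)) = (3529 - 14789)*(18442 + (-41)³) = -11260*(18442 - 68921) = -11260*(-50479) = 568393540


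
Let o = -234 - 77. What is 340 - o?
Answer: 651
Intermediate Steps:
o = -311
340 - o = 340 - 1*(-311) = 340 + 311 = 651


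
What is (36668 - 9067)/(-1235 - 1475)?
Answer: -27601/2710 ≈ -10.185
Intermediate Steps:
(36668 - 9067)/(-1235 - 1475) = 27601/(-2710) = 27601*(-1/2710) = -27601/2710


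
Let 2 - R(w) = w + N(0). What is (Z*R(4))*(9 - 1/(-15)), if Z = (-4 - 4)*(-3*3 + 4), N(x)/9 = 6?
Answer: -60928/3 ≈ -20309.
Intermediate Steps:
N(x) = 54 (N(x) = 9*6 = 54)
Z = 40 (Z = -8*(-9 + 4) = -8*(-5) = 40)
R(w) = -52 - w (R(w) = 2 - (w + 54) = 2 - (54 + w) = 2 + (-54 - w) = -52 - w)
(Z*R(4))*(9 - 1/(-15)) = (40*(-52 - 1*4))*(9 - 1/(-15)) = (40*(-52 - 4))*(9 - (-1)/15) = (40*(-56))*(9 - 1*(-1/15)) = -2240*(9 + 1/15) = -2240*136/15 = -60928/3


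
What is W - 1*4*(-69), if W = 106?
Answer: 382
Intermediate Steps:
W - 1*4*(-69) = 106 - 1*4*(-69) = 106 - 4*(-69) = 106 + 276 = 382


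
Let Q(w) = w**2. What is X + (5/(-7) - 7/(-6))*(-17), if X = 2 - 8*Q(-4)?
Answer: -5615/42 ≈ -133.69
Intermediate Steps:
X = -126 (X = 2 - 8*(-4)**2 = 2 - 8*16 = 2 - 128 = -126)
X + (5/(-7) - 7/(-6))*(-17) = -126 + (5/(-7) - 7/(-6))*(-17) = -126 + (5*(-1/7) - 7*(-1/6))*(-17) = -126 + (-5/7 + 7/6)*(-17) = -126 + (19/42)*(-17) = -126 - 323/42 = -5615/42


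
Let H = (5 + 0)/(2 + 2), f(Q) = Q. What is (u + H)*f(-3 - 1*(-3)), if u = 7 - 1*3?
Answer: 0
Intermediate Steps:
H = 5/4 ≈ 1.2500
u = 4 (u = 7 - 3 = 4)
(u + H)*f(-3 - 1*(-3)) = (4 + 5/4)*(-3 - 1*(-3)) = 21*(-3 + 3)/4 = (21/4)*0 = 0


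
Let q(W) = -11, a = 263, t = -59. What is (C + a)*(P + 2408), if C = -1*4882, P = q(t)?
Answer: -11071743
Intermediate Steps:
P = -11
C = -4882
(C + a)*(P + 2408) = (-4882 + 263)*(-11 + 2408) = -4619*2397 = -11071743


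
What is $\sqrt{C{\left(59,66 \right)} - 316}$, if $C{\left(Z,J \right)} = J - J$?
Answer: $2 i \sqrt{79} \approx 17.776 i$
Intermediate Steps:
$C{\left(Z,J \right)} = 0$
$\sqrt{C{\left(59,66 \right)} - 316} = \sqrt{0 - 316} = \sqrt{-316} = 2 i \sqrt{79}$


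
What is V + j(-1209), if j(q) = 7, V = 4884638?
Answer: 4884645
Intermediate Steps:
V + j(-1209) = 4884638 + 7 = 4884645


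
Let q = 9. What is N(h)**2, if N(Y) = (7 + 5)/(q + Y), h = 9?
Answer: 4/9 ≈ 0.44444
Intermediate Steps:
N(Y) = 12/(9 + Y) (N(Y) = (7 + 5)/(9 + Y) = 12/(9 + Y))
N(h)**2 = (12/(9 + 9))**2 = (12/18)**2 = (12*(1/18))**2 = (2/3)**2 = 4/9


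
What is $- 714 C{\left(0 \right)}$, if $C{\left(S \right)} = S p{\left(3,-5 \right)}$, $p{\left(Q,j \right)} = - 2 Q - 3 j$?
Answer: $0$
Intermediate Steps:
$p{\left(Q,j \right)} = - 3 j - 2 Q$
$C{\left(S \right)} = 9 S$ ($C{\left(S \right)} = S \left(\left(-3\right) \left(-5\right) - 6\right) = S \left(15 - 6\right) = S 9 = 9 S$)
$- 714 C{\left(0 \right)} = - 714 \cdot 9 \cdot 0 = \left(-714\right) 0 = 0$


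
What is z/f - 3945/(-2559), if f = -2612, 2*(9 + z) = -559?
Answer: 7361741/4456072 ≈ 1.6521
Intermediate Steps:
z = -577/2 (z = -9 + (1/2)*(-559) = -9 - 559/2 = -577/2 ≈ -288.50)
z/f - 3945/(-2559) = -577/2/(-2612) - 3945/(-2559) = -577/2*(-1/2612) - 3945*(-1/2559) = 577/5224 + 1315/853 = 7361741/4456072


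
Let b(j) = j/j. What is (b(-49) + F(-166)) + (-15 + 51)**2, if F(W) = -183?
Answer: 1114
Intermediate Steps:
b(j) = 1
(b(-49) + F(-166)) + (-15 + 51)**2 = (1 - 183) + (-15 + 51)**2 = -182 + 36**2 = -182 + 1296 = 1114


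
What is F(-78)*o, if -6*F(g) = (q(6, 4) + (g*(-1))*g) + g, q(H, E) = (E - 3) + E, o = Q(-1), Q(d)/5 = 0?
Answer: 0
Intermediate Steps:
Q(d) = 0 (Q(d) = 5*0 = 0)
o = 0
q(H, E) = -3 + 2*E (q(H, E) = (-3 + E) + E = -3 + 2*E)
F(g) = -⅚ - g/6 + g²/6 (F(g) = -(((-3 + 2*4) + (g*(-1))*g) + g)/6 = -(((-3 + 8) + (-g)*g) + g)/6 = -((5 - g²) + g)/6 = -(5 + g - g²)/6 = -⅚ - g/6 + g²/6)
F(-78)*o = (-⅚ - ⅙*(-78) + (⅙)*(-78)²)*0 = (-⅚ + 13 + (⅙)*6084)*0 = (-⅚ + 13 + 1014)*0 = (6157/6)*0 = 0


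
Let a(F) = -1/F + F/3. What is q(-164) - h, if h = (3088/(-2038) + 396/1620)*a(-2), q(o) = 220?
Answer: 60470329/275130 ≈ 219.79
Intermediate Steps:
a(F) = -1/F + F/3 (a(F) = -1/F + F*(⅓) = -1/F + F/3)
h = 58271/275130 (h = (3088/(-2038) + 396/1620)*(-1/(-2) + (⅓)*(-2)) = (3088*(-1/2038) + 396*(1/1620))*(-1*(-½) - ⅔) = (-1544/1019 + 11/45)*(½ - ⅔) = -58271/45855*(-⅙) = 58271/275130 ≈ 0.21179)
q(-164) - h = 220 - 1*58271/275130 = 220 - 58271/275130 = 60470329/275130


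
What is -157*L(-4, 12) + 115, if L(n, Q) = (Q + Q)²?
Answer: -90317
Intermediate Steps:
L(n, Q) = 4*Q² (L(n, Q) = (2*Q)² = 4*Q²)
-157*L(-4, 12) + 115 = -628*12² + 115 = -628*144 + 115 = -157*576 + 115 = -90432 + 115 = -90317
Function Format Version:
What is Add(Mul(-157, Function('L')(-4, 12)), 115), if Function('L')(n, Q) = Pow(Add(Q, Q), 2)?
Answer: -90317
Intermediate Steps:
Function('L')(n, Q) = Mul(4, Pow(Q, 2)) (Function('L')(n, Q) = Pow(Mul(2, Q), 2) = Mul(4, Pow(Q, 2)))
Add(Mul(-157, Function('L')(-4, 12)), 115) = Add(Mul(-157, Mul(4, Pow(12, 2))), 115) = Add(Mul(-157, Mul(4, 144)), 115) = Add(Mul(-157, 576), 115) = Add(-90432, 115) = -90317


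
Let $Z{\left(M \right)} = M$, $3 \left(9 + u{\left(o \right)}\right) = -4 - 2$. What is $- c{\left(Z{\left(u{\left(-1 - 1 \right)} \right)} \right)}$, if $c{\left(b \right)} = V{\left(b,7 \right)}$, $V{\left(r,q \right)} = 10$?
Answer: $-10$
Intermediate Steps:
$u{\left(o \right)} = -11$ ($u{\left(o \right)} = -9 + \frac{-4 - 2}{3} = -9 + \frac{1}{3} \left(-6\right) = -9 - 2 = -11$)
$c{\left(b \right)} = 10$
$- c{\left(Z{\left(u{\left(-1 - 1 \right)} \right)} \right)} = \left(-1\right) 10 = -10$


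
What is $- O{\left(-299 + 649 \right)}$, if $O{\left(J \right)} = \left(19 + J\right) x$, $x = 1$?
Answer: $-369$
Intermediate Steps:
$O{\left(J \right)} = 19 + J$ ($O{\left(J \right)} = \left(19 + J\right) 1 = 19 + J$)
$- O{\left(-299 + 649 \right)} = - (19 + \left(-299 + 649\right)) = - (19 + 350) = \left(-1\right) 369 = -369$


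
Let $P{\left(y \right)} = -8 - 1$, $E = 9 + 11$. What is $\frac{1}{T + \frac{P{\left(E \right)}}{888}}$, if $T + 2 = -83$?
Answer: $- \frac{296}{25163} \approx -0.011763$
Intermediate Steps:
$E = 20$
$P{\left(y \right)} = -9$ ($P{\left(y \right)} = -8 - 1 = -9$)
$T = -85$ ($T = -2 - 83 = -85$)
$\frac{1}{T + \frac{P{\left(E \right)}}{888}} = \frac{1}{-85 - \frac{9}{888}} = \frac{1}{-85 - \frac{3}{296}} = \frac{1}{- \frac{25163}{296}} = - \frac{296}{25163}$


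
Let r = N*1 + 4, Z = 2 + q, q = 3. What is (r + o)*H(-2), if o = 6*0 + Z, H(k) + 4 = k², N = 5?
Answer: 0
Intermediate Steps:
Z = 5 (Z = 2 + 3 = 5)
H(k) = -4 + k²
o = 5 (o = 6*0 + 5 = 0 + 5 = 5)
r = 9 (r = 5*1 + 4 = 5 + 4 = 9)
(r + o)*H(-2) = (9 + 5)*(-4 + (-2)²) = 14*(-4 + 4) = 14*0 = 0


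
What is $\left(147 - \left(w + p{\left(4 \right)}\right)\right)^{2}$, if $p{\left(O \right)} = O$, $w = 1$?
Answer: $20164$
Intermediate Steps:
$\left(147 - \left(w + p{\left(4 \right)}\right)\right)^{2} = \left(147 - 5\right)^{2} = 142^{2} = 20164$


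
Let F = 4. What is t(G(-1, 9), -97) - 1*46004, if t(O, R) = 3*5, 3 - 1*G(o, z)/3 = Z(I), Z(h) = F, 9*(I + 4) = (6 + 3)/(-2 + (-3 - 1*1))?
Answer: -45989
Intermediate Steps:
I = -25/6 (I = -4 + ((6 + 3)/(-2 + (-3 - 1*1)))/9 = -4 + (9/(-2 + (-3 - 1)))/9 = -4 + (9/(-2 - 4))/9 = -4 + (9/(-6))/9 = -4 + (9*(-⅙))/9 = -4 + (⅑)*(-3/2) = -4 - ⅙ = -25/6 ≈ -4.1667)
Z(h) = 4
G(o, z) = -3 (G(o, z) = 9 - 3*4 = 9 - 12 = -3)
t(O, R) = 15
t(G(-1, 9), -97) - 1*46004 = 15 - 1*46004 = 15 - 46004 = -45989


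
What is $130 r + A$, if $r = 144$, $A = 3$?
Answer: $18723$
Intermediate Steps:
$130 r + A = 130 \cdot 144 + 3 = 18720 + 3 = 18723$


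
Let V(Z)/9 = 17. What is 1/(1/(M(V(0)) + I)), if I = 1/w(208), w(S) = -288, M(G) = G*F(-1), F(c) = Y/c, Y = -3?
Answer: 132191/288 ≈ 459.00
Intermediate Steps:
V(Z) = 153 (V(Z) = 9*17 = 153)
F(c) = -3/c
M(G) = 3*G (M(G) = G*(-3/(-1)) = G*(-3*(-1)) = G*3 = 3*G)
I = -1/288 (I = 1/(-288) = -1/288 ≈ -0.0034722)
1/(1/(M(V(0)) + I)) = 1/(1/(3*153 - 1/288)) = 1/(1/(459 - 1/288)) = 1/(1/(132191/288)) = 1/(288/132191) = 132191/288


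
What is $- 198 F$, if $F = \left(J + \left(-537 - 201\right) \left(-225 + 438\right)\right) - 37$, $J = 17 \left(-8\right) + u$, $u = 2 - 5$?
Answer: $31159260$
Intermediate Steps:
$u = -3$
$J = -139$ ($J = 17 \left(-8\right) - 3 = -136 - 3 = -139$)
$F = -157370$ ($F = \left(-139 + \left(-537 - 201\right) \left(-225 + 438\right)\right) - 37 = \left(-139 - 157194\right) - 37 = -157333 - 37 = -157370$)
$- 198 F = \left(-198\right) \left(-157370\right) = 31159260$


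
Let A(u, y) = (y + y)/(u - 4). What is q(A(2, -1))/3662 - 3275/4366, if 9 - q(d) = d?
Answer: -5979061/7994146 ≈ -0.74793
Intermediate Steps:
A(u, y) = 2*y/(-4 + u) (A(u, y) = (2*y)/(-4 + u) = 2*y/(-4 + u))
q(d) = 9 - d
q(A(2, -1))/3662 - 3275/4366 = (9 - 2*(-1)/(-4 + 2))/3662 - 3275/4366 = (9 - 2*(-1)/(-2))*(1/3662) - 3275*1/4366 = (9 - 2*(-1)*(-1)/2)*(1/3662) - 3275/4366 = (9 - 1*1)*(1/3662) - 3275/4366 = (9 - 1)*(1/3662) - 3275/4366 = 8*(1/3662) - 3275/4366 = 4/1831 - 3275/4366 = -5979061/7994146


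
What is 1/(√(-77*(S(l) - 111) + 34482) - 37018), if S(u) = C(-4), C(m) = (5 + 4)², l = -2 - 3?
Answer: -18509/685147766 - 3*√1022/685147766 ≈ -2.7155e-5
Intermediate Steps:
l = -5
C(m) = 81 (C(m) = 9² = 81)
S(u) = 81
1/(√(-77*(S(l) - 111) + 34482) - 37018) = 1/(√(-77*(81 - 111) + 34482) - 37018) = 1/(√(-77*(-30) + 34482) - 37018) = 1/(√(2310 + 34482) - 37018) = 1/(√36792 - 37018) = 1/(6*√1022 - 37018) = 1/(-37018 + 6*√1022)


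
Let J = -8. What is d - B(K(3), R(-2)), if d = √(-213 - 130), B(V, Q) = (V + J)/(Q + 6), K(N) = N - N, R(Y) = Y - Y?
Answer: 4/3 + 7*I*√7 ≈ 1.3333 + 18.52*I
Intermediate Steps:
R(Y) = 0
K(N) = 0
B(V, Q) = (-8 + V)/(6 + Q) (B(V, Q) = (V - 8)/(Q + 6) = (-8 + V)/(6 + Q))
d = 7*I*√7 (d = √(-343) = 7*I*√7 ≈ 18.52*I)
d - B(K(3), R(-2)) = 7*I*√7 - (-8 + 0)/(6 + 0) = 7*I*√7 - (-8)/6 = 7*I*√7 - 1*(-4/3) = 7*I*√7 + 4/3 = 4/3 + 7*I*√7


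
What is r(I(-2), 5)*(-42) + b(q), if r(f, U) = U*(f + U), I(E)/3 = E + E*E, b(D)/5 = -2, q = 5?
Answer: -2320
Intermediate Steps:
b(D) = -10 (b(D) = 5*(-2) = -10)
I(E) = 3*E + 3*E² (I(E) = 3*(E + E*E) = 3*(E + E²) = 3*E + 3*E²)
r(f, U) = U*(U + f)
r(I(-2), 5)*(-42) + b(q) = (5*(5 + 3*(-2)*(1 - 2)))*(-42) - 10 = (5*(5 + 3*(-2)*(-1)))*(-42) - 10 = (5*(5 + 6))*(-42) - 10 = (5*11)*(-42) - 10 = 55*(-42) - 10 = -2310 - 10 = -2320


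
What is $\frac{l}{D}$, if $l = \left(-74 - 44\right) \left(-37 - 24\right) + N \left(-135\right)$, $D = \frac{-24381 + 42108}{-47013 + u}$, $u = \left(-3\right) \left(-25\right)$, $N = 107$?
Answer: $\frac{113386562}{5909} \approx 19189.0$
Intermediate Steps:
$u = 75$
$D = - \frac{5909}{15646}$ ($D = \frac{-24381 + 42108}{-47013 + 75} = \frac{17727}{-46938} = 17727 \left(- \frac{1}{46938}\right) = - \frac{5909}{15646} \approx -0.37767$)
$l = -7247$ ($l = \left(-74 - 44\right) \left(-37 - 24\right) + 107 \left(-135\right) = \left(-118\right) \left(-61\right) - 14445 = 7198 - 14445 = -7247$)
$\frac{l}{D} = - \frac{7247}{- \frac{5909}{15646}} = \left(-7247\right) \left(- \frac{15646}{5909}\right) = \frac{113386562}{5909}$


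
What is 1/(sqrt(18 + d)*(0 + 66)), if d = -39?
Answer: -I*sqrt(21)/1386 ≈ -0.0033063*I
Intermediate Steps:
1/(sqrt(18 + d)*(0 + 66)) = 1/(sqrt(18 - 39)*(0 + 66)) = 1/(sqrt(-21)*66) = 1/((I*sqrt(21))*66) = 1/(66*I*sqrt(21)) = -I*sqrt(21)/1386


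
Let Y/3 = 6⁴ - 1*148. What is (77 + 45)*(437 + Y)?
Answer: 473482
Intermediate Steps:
Y = 3444 (Y = 3*(6⁴ - 1*148) = 3*(1296 - 148) = 3*1148 = 3444)
(77 + 45)*(437 + Y) = (77 + 45)*(437 + 3444) = 122*3881 = 473482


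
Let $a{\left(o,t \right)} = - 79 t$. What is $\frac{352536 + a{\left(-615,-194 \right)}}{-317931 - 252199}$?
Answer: $- \frac{16721}{25915} \approx -0.64522$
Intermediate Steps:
$\frac{352536 + a{\left(-615,-194 \right)}}{-317931 - 252199} = \frac{352536 - -15326}{-317931 - 252199} = \frac{352536 + 15326}{-570130} = 367862 \left(- \frac{1}{570130}\right) = - \frac{16721}{25915}$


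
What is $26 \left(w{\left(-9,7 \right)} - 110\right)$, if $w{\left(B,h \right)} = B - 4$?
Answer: $-3198$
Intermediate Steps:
$w{\left(B,h \right)} = -4 + B$ ($w{\left(B,h \right)} = B - 4 = -4 + B$)
$26 \left(w{\left(-9,7 \right)} - 110\right) = 26 \left(\left(-4 - 9\right) - 110\right) = 26 \left(-13 - 110\right) = 26 \left(-123\right) = -3198$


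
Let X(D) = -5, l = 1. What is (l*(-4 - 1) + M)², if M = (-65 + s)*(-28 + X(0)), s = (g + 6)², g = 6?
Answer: 6822544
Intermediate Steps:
s = 144 (s = (6 + 6)² = 12² = 144)
M = -2607 (M = (-65 + 144)*(-28 - 5) = 79*(-33) = -2607)
(l*(-4 - 1) + M)² = (1*(-4 - 1) - 2607)² = (1*(-5) - 2607)² = (-5 - 2607)² = (-2612)² = 6822544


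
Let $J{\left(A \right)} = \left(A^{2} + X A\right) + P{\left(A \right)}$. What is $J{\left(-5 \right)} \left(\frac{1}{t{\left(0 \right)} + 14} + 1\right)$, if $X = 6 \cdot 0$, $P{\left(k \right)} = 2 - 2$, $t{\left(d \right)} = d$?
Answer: $\frac{375}{14} \approx 26.786$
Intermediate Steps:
$P{\left(k \right)} = 0$
$X = 0$
$J{\left(A \right)} = A^{2}$ ($J{\left(A \right)} = \left(A^{2} + 0 A\right) + 0 = \left(A^{2} + 0\right) + 0 = A^{2} + 0 = A^{2}$)
$J{\left(-5 \right)} \left(\frac{1}{t{\left(0 \right)} + 14} + 1\right) = \left(-5\right)^{2} \left(\frac{1}{0 + 14} + 1\right) = 25 \left(\frac{1}{14} + 1\right) = 25 \cdot \frac{15}{14} = \frac{375}{14}$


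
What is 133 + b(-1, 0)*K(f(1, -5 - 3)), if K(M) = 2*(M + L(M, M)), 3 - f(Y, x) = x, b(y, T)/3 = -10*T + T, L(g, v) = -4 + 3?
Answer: 133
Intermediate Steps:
L(g, v) = -1
b(y, T) = -27*T (b(y, T) = 3*(-10*T + T) = 3*(-9*T) = -27*T)
f(Y, x) = 3 - x
K(M) = -2 + 2*M (K(M) = 2*(M - 1) = 2*(-1 + M) = -2 + 2*M)
133 + b(-1, 0)*K(f(1, -5 - 3)) = 133 + (-27*0)*(-2 + 2*(3 - (-5 - 3))) = 133 + 0*(-2 + 2*(3 - 1*(-8))) = 133 + 0*(-2 + 2*(3 + 8)) = 133 + 0*(-2 + 2*11) = 133 + 0*(-2 + 22) = 133 + 0*20 = 133 + 0 = 133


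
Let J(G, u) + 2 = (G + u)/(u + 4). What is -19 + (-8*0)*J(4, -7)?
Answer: -19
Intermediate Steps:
J(G, u) = -2 + (G + u)/(4 + u) (J(G, u) = -2 + (G + u)/(u + 4) = -2 + (G + u)/(4 + u))
-19 + (-8*0)*J(4, -7) = -19 + (-8*0)*((-8 + 4 - 1*(-7))/(4 - 7)) = -19 + 0*((-8 + 4 + 7)/(-3)) = -19 + 0*(-⅓*3) = -19 + 0*(-1) = -19 + 0 = -19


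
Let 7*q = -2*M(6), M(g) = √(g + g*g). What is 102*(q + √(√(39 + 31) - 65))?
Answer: -204*√42/7 + 102*I*√(65 - √70) ≈ -188.87 + 767.6*I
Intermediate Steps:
M(g) = √(g + g²)
q = -2*√42/7 (q = (-2*√6*√(1 + 6))/7 = (-2*√42)/7 = -2*√42/7 ≈ -1.8516)
102*(q + √(√(39 + 31) - 65)) = 102*(-2*√42/7 + √(√(39 + 31) - 65)) = 102*(-2*√42/7 + √(√70 - 65)) = 102*(-2*√42/7 + √(-65 + √70)) = 102*(√(-65 + √70) - 2*√42/7) = 102*√(-65 + √70) - 204*√42/7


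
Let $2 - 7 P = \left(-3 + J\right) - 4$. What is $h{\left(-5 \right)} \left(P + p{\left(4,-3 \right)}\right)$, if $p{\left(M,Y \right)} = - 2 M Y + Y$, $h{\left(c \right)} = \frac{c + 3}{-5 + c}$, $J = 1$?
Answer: $\frac{31}{7} \approx 4.4286$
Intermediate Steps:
$h{\left(c \right)} = \frac{3 + c}{-5 + c}$
$p{\left(M,Y \right)} = Y - 2 M Y$ ($p{\left(M,Y \right)} = - 2 M Y + Y = Y - 2 M Y$)
$P = \frac{8}{7}$ ($P = \frac{2}{7} - \frac{\left(-3 + 1\right) - 4}{7} = \frac{2}{7} - \frac{-2 - 4}{7} = \frac{2}{7} - - \frac{6}{7} = \frac{2}{7} + \frac{6}{7} = \frac{8}{7} \approx 1.1429$)
$h{\left(-5 \right)} \left(P + p{\left(4,-3 \right)}\right) = \frac{3 - 5}{-5 - 5} \left(\frac{8}{7} - 3 \left(1 - 8\right)\right) = \frac{1}{-10} \left(-2\right) \left(\frac{8}{7} - 3 \left(1 - 8\right)\right) = \left(- \frac{1}{10}\right) \left(-2\right) \left(\frac{8}{7} - -21\right) = \frac{\frac{8}{7} + 21}{5} = \frac{1}{5} \cdot \frac{155}{7} = \frac{31}{7}$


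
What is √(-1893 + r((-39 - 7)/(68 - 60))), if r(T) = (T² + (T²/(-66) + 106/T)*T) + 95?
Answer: I*√461682210/528 ≈ 40.695*I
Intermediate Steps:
r(T) = 95 + T² + T*(106/T - T²/66) (r(T) = (T² + (T²*(-1/66) + 106/T)*T) + 95 = (T² + (-T²/66 + 106/T)*T) + 95 = (T² + (106/T - T²/66)*T) + 95 = (T² + T*(106/T - T²/66)) + 95 = 95 + T² + T*(106/T - T²/66))
√(-1893 + r((-39 - 7)/(68 - 60))) = √(-1893 + (201 + ((-39 - 7)/(68 - 60))² - (-39 - 7)³/(68 - 60)³/66)) = √(-1893 + (201 + (-46/8)² - (-46/8)³/66)) = √(-1893 + (201 + (-46*⅛)² - (-46*⅛)³/66)) = √(-1893 + (201 + (-23/4)² - (-23/4)³/66)) = √(-1893 + (201 + 529/16 - 1/66*(-12167/64))) = √(-1893 + (201 + 529/16 + 12167/4224)) = √(-1893 + 1000847/4224) = √(-6995185/4224) = I*√461682210/528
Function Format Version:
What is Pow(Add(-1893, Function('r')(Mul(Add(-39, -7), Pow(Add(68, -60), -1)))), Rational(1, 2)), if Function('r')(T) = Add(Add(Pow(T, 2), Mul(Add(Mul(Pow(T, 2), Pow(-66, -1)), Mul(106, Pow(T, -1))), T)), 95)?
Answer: Mul(Rational(1, 528), I, Pow(461682210, Rational(1, 2))) ≈ Mul(40.695, I)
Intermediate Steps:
Function('r')(T) = Add(95, Pow(T, 2), Mul(T, Add(Mul(106, Pow(T, -1)), Mul(Rational(-1, 66), Pow(T, 2))))) (Function('r')(T) = Add(Add(Pow(T, 2), Mul(Add(Mul(Pow(T, 2), Rational(-1, 66)), Mul(106, Pow(T, -1))), T)), 95) = Add(Add(Pow(T, 2), Mul(Add(Mul(Rational(-1, 66), Pow(T, 2)), Mul(106, Pow(T, -1))), T)), 95) = Add(Add(Pow(T, 2), Mul(Add(Mul(106, Pow(T, -1)), Mul(Rational(-1, 66), Pow(T, 2))), T)), 95) = Add(Add(Pow(T, 2), Mul(T, Add(Mul(106, Pow(T, -1)), Mul(Rational(-1, 66), Pow(T, 2))))), 95) = Add(95, Pow(T, 2), Mul(T, Add(Mul(106, Pow(T, -1)), Mul(Rational(-1, 66), Pow(T, 2))))))
Pow(Add(-1893, Function('r')(Mul(Add(-39, -7), Pow(Add(68, -60), -1)))), Rational(1, 2)) = Pow(Add(-1893, Add(201, Pow(Mul(Add(-39, -7), Pow(Add(68, -60), -1)), 2), Mul(Rational(-1, 66), Pow(Mul(Add(-39, -7), Pow(Add(68, -60), -1)), 3)))), Rational(1, 2)) = Pow(Add(-1893, Add(201, Pow(Mul(-46, Pow(8, -1)), 2), Mul(Rational(-1, 66), Pow(Mul(-46, Pow(8, -1)), 3)))), Rational(1, 2)) = Pow(Add(-1893, Add(201, Pow(Mul(-46, Rational(1, 8)), 2), Mul(Rational(-1, 66), Pow(Mul(-46, Rational(1, 8)), 3)))), Rational(1, 2)) = Pow(Add(-1893, Add(201, Pow(Rational(-23, 4), 2), Mul(Rational(-1, 66), Pow(Rational(-23, 4), 3)))), Rational(1, 2)) = Pow(Add(-1893, Add(201, Rational(529, 16), Mul(Rational(-1, 66), Rational(-12167, 64)))), Rational(1, 2)) = Pow(Add(-1893, Add(201, Rational(529, 16), Rational(12167, 4224))), Rational(1, 2)) = Pow(Add(-1893, Rational(1000847, 4224)), Rational(1, 2)) = Pow(Rational(-6995185, 4224), Rational(1, 2)) = Mul(Rational(1, 528), I, Pow(461682210, Rational(1, 2)))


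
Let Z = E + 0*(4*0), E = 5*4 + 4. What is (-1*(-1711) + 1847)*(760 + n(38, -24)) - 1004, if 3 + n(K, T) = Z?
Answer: 2777794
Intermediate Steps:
E = 24 (E = 20 + 4 = 24)
Z = 24 (Z = 24 + 0*(4*0) = 24 + 0*0 = 24 + 0 = 24)
n(K, T) = 21 (n(K, T) = -3 + 24 = 21)
(-1*(-1711) + 1847)*(760 + n(38, -24)) - 1004 = (-1*(-1711) + 1847)*(760 + 21) - 1004 = (1711 + 1847)*781 - 1004 = 3558*781 - 1004 = 2778798 - 1004 = 2777794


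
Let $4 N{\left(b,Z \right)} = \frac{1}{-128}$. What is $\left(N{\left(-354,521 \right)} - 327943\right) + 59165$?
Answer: $- \frac{137614337}{512} \approx -2.6878 \cdot 10^{5}$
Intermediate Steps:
$N{\left(b,Z \right)} = - \frac{1}{512}$ ($N{\left(b,Z \right)} = \frac{1}{4 \left(-128\right)} = \frac{1}{4} \left(- \frac{1}{128}\right) = - \frac{1}{512}$)
$\left(N{\left(-354,521 \right)} - 327943\right) + 59165 = \left(- \frac{1}{512} - 327943\right) + 59165 = - \frac{167906817}{512} + 59165 = - \frac{137614337}{512}$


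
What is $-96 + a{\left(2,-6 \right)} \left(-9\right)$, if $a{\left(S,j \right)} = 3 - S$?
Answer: $-105$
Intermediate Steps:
$-96 + a{\left(2,-6 \right)} \left(-9\right) = -96 + \left(3 - 2\right) \left(-9\right) = -96 + 1 \left(-9\right) = -96 - 9 = -105$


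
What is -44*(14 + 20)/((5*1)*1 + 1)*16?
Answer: -11968/3 ≈ -3989.3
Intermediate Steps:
-44*(14 + 20)/((5*1)*1 + 1)*16 = -1496/(5*1 + 1)*16 = -1496/(5 + 1)*16 = -1496/6*16 = -44*17/3*16 = -748/3*16 = -11968/3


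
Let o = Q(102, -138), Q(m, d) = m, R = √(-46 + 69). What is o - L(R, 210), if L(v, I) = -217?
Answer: 319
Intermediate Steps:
R = √23 ≈ 4.7958
o = 102
o - L(R, 210) = 102 - 1*(-217) = 102 + 217 = 319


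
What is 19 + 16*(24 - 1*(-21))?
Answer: 739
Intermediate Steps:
19 + 16*(24 - 1*(-21)) = 19 + 16*(24 + 21) = 19 + 16*45 = 19 + 720 = 739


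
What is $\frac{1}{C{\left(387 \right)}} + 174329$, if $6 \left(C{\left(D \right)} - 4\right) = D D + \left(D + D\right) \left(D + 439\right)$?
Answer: $\frac{45855325833}{263039} \approx 1.7433 \cdot 10^{5}$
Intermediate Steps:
$C{\left(D \right)} = 4 + \frac{D^{2}}{6} + \frac{D \left(439 + D\right)}{3}$ ($C{\left(D \right)} = 4 + \frac{D D + \left(D + D\right) \left(D + 439\right)}{6} = 4 + \frac{D^{2} + 2 D \left(439 + D\right)}{6} = 4 + \left(\frac{D^{2}}{6} + \frac{D \left(439 + D\right)}{3}\right) = 4 + \frac{D^{2}}{6} + \frac{D \left(439 + D\right)}{3}$)
$\frac{1}{C{\left(387 \right)}} + 174329 = \frac{1}{4 + \frac{387^{2}}{2} + \frac{439}{3} \cdot 387} + 174329 = \frac{1}{4 + \frac{1}{2} \cdot 149769 + 56631} + 174329 = \frac{1}{4 + \frac{149769}{2} + 56631} + 174329 = \frac{1}{\frac{263039}{2}} + 174329 = \frac{2}{263039} + 174329 = \frac{45855325833}{263039}$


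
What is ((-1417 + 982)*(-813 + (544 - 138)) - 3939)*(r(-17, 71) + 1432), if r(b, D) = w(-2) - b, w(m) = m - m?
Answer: 250830594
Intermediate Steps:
w(m) = 0
r(b, D) = -b (r(b, D) = 0 - b = -b)
((-1417 + 982)*(-813 + (544 - 138)) - 3939)*(r(-17, 71) + 1432) = ((-1417 + 982)*(-813 + (544 - 138)) - 3939)*(-1*(-17) + 1432) = (-435*(-813 + 406) - 3939)*(17 + 1432) = (-435*(-407) - 3939)*1449 = (177045 - 3939)*1449 = 173106*1449 = 250830594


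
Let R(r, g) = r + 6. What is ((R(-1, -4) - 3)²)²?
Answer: 16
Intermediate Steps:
R(r, g) = 6 + r
((R(-1, -4) - 3)²)² = (((6 - 1) - 3)²)² = ((5 - 3)²)² = (2²)² = 4² = 16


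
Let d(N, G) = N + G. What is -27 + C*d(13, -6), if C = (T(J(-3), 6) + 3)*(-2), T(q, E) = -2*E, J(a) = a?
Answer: 99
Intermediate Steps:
C = 18 (C = (-2*6 + 3)*(-2) = (-12 + 3)*(-2) = -9*(-2) = 18)
d(N, G) = G + N
-27 + C*d(13, -6) = -27 + 18*(-6 + 13) = -27 + 18*7 = -27 + 126 = 99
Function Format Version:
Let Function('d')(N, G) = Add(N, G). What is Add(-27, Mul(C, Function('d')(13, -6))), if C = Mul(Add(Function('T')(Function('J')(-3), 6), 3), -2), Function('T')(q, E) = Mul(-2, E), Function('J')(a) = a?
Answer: 99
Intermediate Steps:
C = 18 (C = Mul(Add(Mul(-2, 6), 3), -2) = Mul(Add(-12, 3), -2) = Mul(-9, -2) = 18)
Function('d')(N, G) = Add(G, N)
Add(-27, Mul(C, Function('d')(13, -6))) = Add(-27, Mul(18, Add(-6, 13))) = Add(-27, Mul(18, 7)) = Add(-27, 126) = 99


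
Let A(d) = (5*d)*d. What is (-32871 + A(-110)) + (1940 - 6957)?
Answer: 22612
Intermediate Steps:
A(d) = 5*d²
(-32871 + A(-110)) + (1940 - 6957) = (-32871 + 5*(-110)²) + (1940 - 6957) = (-32871 + 5*12100) - 5017 = (-32871 + 60500) - 5017 = 27629 - 5017 = 22612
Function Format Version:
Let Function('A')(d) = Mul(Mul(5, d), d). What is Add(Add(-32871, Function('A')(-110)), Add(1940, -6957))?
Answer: 22612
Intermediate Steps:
Function('A')(d) = Mul(5, Pow(d, 2))
Add(Add(-32871, Function('A')(-110)), Add(1940, -6957)) = Add(Add(-32871, Mul(5, Pow(-110, 2))), Add(1940, -6957)) = Add(Add(-32871, Mul(5, 12100)), -5017) = Add(Add(-32871, 60500), -5017) = Add(27629, -5017) = 22612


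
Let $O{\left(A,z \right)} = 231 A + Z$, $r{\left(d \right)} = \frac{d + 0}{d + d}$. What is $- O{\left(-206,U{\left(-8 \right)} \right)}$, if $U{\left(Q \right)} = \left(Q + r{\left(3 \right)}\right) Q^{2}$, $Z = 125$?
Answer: $47461$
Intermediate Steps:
$r{\left(d \right)} = \frac{1}{2}$ ($r{\left(d \right)} = \frac{d}{2 d} = d \frac{1}{2 d} = \frac{1}{2}$)
$U{\left(Q \right)} = Q^{2} \left(\frac{1}{2} + Q\right)$ ($U{\left(Q \right)} = \left(Q + \frac{1}{2}\right) Q^{2} = \left(\frac{1}{2} + Q\right) Q^{2} = Q^{2} \left(\frac{1}{2} + Q\right)$)
$O{\left(A,z \right)} = 125 + 231 A$ ($O{\left(A,z \right)} = 231 A + 125 = 125 + 231 A$)
$- O{\left(-206,U{\left(-8 \right)} \right)} = - (125 + 231 \left(-206\right)) = - (125 - 47586) = \left(-1\right) \left(-47461\right) = 47461$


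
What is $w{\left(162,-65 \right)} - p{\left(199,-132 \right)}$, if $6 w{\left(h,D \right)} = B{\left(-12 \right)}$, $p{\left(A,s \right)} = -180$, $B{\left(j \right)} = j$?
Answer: $178$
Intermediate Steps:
$w{\left(h,D \right)} = -2$ ($w{\left(h,D \right)} = \frac{1}{6} \left(-12\right) = -2$)
$w{\left(162,-65 \right)} - p{\left(199,-132 \right)} = -2 - -180 = -2 + 180 = 178$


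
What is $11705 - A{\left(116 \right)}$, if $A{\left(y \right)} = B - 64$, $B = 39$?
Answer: $11730$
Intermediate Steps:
$A{\left(y \right)} = -25$ ($A{\left(y \right)} = 39 - 64 = -25$)
$11705 - A{\left(116 \right)} = 11705 - -25 = 11705 + 25 = 11730$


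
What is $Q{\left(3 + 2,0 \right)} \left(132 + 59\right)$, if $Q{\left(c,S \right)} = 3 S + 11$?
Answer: $2101$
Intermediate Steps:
$Q{\left(c,S \right)} = 11 + 3 S$
$Q{\left(3 + 2,0 \right)} \left(132 + 59\right) = \left(11 + 3 \cdot 0\right) \left(132 + 59\right) = \left(11 + 0\right) 191 = 11 \cdot 191 = 2101$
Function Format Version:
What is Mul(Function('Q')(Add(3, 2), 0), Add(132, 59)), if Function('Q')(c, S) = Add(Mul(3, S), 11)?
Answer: 2101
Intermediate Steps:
Function('Q')(c, S) = Add(11, Mul(3, S))
Mul(Function('Q')(Add(3, 2), 0), Add(132, 59)) = Mul(Add(11, Mul(3, 0)), Add(132, 59)) = Mul(Add(11, 0), 191) = Mul(11, 191) = 2101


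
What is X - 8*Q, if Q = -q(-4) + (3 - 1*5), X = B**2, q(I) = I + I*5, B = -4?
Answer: -160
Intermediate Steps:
q(I) = 6*I (q(I) = I + 5*I = 6*I)
X = 16 (X = (-4)**2 = 16)
Q = 22 (Q = -6*(-4) + (3 - 1*5) = -1*(-24) + (3 - 5) = 24 - 2 = 22)
X - 8*Q = 16 - 8*22 = 16 - 176 = -160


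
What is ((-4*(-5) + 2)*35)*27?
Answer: 20790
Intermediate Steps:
((-4*(-5) + 2)*35)*27 = ((20 + 2)*35)*27 = (22*35)*27 = 770*27 = 20790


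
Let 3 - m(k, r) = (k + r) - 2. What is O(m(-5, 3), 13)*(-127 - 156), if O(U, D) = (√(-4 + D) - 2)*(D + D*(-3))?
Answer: 7358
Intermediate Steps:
m(k, r) = 5 - k - r (m(k, r) = 3 - ((k + r) - 2) = 3 - (-2 + k + r) = 3 + (2 - k - r) = 5 - k - r)
O(U, D) = -2*D*(-2 + √(-4 + D)) (O(U, D) = (-2 + √(-4 + D))*(D - 3*D) = (-2 + √(-4 + D))*(-2*D) = -2*D*(-2 + √(-4 + D)))
O(m(-5, 3), 13)*(-127 - 156) = (2*13*(2 - √(-4 + 13)))*(-127 - 156) = (2*13*(2 - √9))*(-283) = (2*13*(2 - 1*3))*(-283) = (2*13*(2 - 3))*(-283) = (2*13*(-1))*(-283) = -26*(-283) = 7358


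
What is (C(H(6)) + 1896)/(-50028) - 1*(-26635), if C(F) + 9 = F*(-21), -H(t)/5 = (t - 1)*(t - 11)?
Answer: 222082753/8338 ≈ 26635.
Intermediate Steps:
H(t) = -5*(-1 + t)*(-11 + t) (H(t) = -5*(t - 1)*(t - 11) = -5*(-1 + t)*(-11 + t))
C(F) = -9 - 21*F (C(F) = -9 + F*(-21) = -9 - 21*F)
(C(H(6)) + 1896)/(-50028) - 1*(-26635) = ((-9 - 21*(-55 - 5*6**2 + 60*6)) + 1896)/(-50028) - 1*(-26635) = ((-9 - 21*(-55 - 5*36 + 360)) + 1896)*(-1/50028) + 26635 = ((-9 - 21*(-55 - 180 + 360)) + 1896)*(-1/50028) + 26635 = ((-9 - 21*125) + 1896)*(-1/50028) + 26635 = ((-9 - 2625) + 1896)*(-1/50028) + 26635 = (-2634 + 1896)*(-1/50028) + 26635 = -738*(-1/50028) + 26635 = 123/8338 + 26635 = 222082753/8338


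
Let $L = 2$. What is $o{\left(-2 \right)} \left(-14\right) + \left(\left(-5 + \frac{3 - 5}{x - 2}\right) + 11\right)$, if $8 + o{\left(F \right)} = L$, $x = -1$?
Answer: $\frac{272}{3} \approx 90.667$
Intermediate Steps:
$o{\left(F \right)} = -6$ ($o{\left(F \right)} = -8 + 2 = -6$)
$o{\left(-2 \right)} \left(-14\right) + \left(\left(-5 + \frac{3 - 5}{x - 2}\right) + 11\right) = \left(-6\right) \left(-14\right) + \left(\left(-5 + \frac{3 - 5}{-1 - 2}\right) + 11\right) = 84 + \left(\left(-5 - \frac{2}{-3}\right) + 11\right) = 84 + \left(\left(-5 - - \frac{2}{3}\right) + 11\right) = 84 + \left(\left(-5 + \frac{2}{3}\right) + 11\right) = 84 + \left(- \frac{13}{3} + 11\right) = 84 + \frac{20}{3} = \frac{272}{3}$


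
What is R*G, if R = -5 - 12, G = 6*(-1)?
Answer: 102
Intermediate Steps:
G = -6
R = -17
R*G = -17*(-6) = 102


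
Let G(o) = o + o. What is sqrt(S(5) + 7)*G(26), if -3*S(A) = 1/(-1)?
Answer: 52*sqrt(66)/3 ≈ 140.82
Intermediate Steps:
S(A) = 1/3 (S(A) = -1/3/(-1) = -1/3*(-1) = 1/3)
G(o) = 2*o
sqrt(S(5) + 7)*G(26) = sqrt(1/3 + 7)*(2*26) = sqrt(22/3)*52 = (sqrt(66)/3)*52 = 52*sqrt(66)/3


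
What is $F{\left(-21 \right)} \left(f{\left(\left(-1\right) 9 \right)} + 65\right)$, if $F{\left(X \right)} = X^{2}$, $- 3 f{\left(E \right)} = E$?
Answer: $29988$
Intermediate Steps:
$f{\left(E \right)} = - \frac{E}{3}$
$F{\left(-21 \right)} \left(f{\left(\left(-1\right) 9 \right)} + 65\right) = \left(-21\right)^{2} \left(- \frac{\left(-1\right) 9}{3} + 65\right) = 441 \left(\left(- \frac{1}{3}\right) \left(-9\right) + 65\right) = 441 \left(3 + 65\right) = 441 \cdot 68 = 29988$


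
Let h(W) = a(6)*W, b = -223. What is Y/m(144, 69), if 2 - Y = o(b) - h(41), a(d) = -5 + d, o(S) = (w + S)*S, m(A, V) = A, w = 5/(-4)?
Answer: -199859/576 ≈ -346.98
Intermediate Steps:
w = -5/4 (w = 5*(-¼) = -5/4 ≈ -1.2500)
o(S) = S*(-5/4 + S) (o(S) = (-5/4 + S)*S = S*(-5/4 + S))
h(W) = W (h(W) = (-5 + 6)*W = 1*W = W)
Y = -199859/4 (Y = 2 - ((¼)*(-223)*(-5 + 4*(-223)) - 1*41) = 2 - ((¼)*(-223)*(-5 - 892) - 41) = 2 - ((¼)*(-223)*(-897) - 41) = 2 - (200031/4 - 41) = 2 - 1*199867/4 = 2 - 199867/4 = -199859/4 ≈ -49965.)
Y/m(144, 69) = -199859/4/144 = -199859/4*1/144 = -199859/576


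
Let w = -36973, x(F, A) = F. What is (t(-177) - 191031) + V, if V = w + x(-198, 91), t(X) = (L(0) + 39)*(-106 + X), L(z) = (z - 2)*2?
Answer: -238107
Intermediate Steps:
L(z) = -4 + 2*z (L(z) = (-2 + z)*2 = -4 + 2*z)
t(X) = -3710 + 35*X (t(X) = ((-4 + 2*0) + 39)*(-106 + X) = ((-4 + 0) + 39)*(-106 + X) = (-4 + 39)*(-106 + X) = 35*(-106 + X) = -3710 + 35*X)
V = -37171 (V = -36973 - 198 = -37171)
(t(-177) - 191031) + V = ((-3710 + 35*(-177)) - 191031) - 37171 = ((-3710 - 6195) - 191031) - 37171 = (-9905 - 191031) - 37171 = -200936 - 37171 = -238107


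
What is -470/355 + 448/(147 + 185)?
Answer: 150/5893 ≈ 0.025454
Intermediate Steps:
-470/355 + 448/(147 + 185) = -470*1/355 + 448/332 = -94/71 + 448*(1/332) = -94/71 + 112/83 = 150/5893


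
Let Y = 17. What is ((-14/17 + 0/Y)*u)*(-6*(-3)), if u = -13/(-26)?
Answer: -126/17 ≈ -7.4118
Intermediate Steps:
u = 1/2 (u = -13*(-1/26) = 1/2 ≈ 0.50000)
((-14/17 + 0/Y)*u)*(-6*(-3)) = ((-14/17 + 0/17)*(1/2))*(-6*(-3)) = ((-14*1/17 + 0*(1/17))*(1/2))*18 = ((-14/17 + 0)*(1/2))*18 = -14/17*1/2*18 = -7/17*18 = -126/17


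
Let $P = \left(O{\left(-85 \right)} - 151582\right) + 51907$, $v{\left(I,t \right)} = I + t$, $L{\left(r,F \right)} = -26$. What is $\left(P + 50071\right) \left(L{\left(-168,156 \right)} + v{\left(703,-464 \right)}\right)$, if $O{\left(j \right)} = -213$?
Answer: $-10611021$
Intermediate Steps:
$P = -99888$ ($P = \left(-213 - 151582\right) + 51907 = -151795 + 51907 = -99888$)
$\left(P + 50071\right) \left(L{\left(-168,156 \right)} + v{\left(703,-464 \right)}\right) = \left(-99888 + 50071\right) \left(-26 + \left(703 - 464\right)\right) = - 49817 \left(-26 + 239\right) = \left(-49817\right) 213 = -10611021$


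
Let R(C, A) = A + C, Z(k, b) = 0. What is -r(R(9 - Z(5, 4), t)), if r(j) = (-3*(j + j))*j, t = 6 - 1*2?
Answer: 1014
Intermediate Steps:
t = 4 (t = 6 - 2 = 4)
r(j) = -6*j² (r(j) = (-6*j)*j = -6*j²)
-r(R(9 - Z(5, 4), t)) = -(-6)*(4 + (9 - 1*0))² = -(-6)*(4 + (9 + 0))² = -(-6)*(4 + 9)² = -(-6)*13² = -(-6)*169 = -1*(-1014) = 1014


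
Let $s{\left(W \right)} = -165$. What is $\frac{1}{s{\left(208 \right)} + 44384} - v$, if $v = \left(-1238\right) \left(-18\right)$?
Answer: $- \frac{985376195}{44219} \approx -22284.0$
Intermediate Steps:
$v = 22284$
$\frac{1}{s{\left(208 \right)} + 44384} - v = \frac{1}{-165 + 44384} - 22284 = \frac{1}{44219} - 22284 = - \frac{985376195}{44219}$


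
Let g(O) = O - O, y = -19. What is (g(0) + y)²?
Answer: 361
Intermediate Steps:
g(O) = 0
(g(0) + y)² = (0 - 19)² = (-19)² = 361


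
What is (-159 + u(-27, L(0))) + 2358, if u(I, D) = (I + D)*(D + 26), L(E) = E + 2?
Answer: 1499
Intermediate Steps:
L(E) = 2 + E
u(I, D) = (26 + D)*(D + I) (u(I, D) = (D + I)*(26 + D) = (26 + D)*(D + I))
(-159 + u(-27, L(0))) + 2358 = (-159 + ((2 + 0)**2 + 26*(2 + 0) + 26*(-27) + (2 + 0)*(-27))) + 2358 = (-159 + (2**2 + 26*2 - 702 + 2*(-27))) + 2358 = (-159 + (4 + 52 - 702 - 54)) + 2358 = (-159 - 700) + 2358 = -859 + 2358 = 1499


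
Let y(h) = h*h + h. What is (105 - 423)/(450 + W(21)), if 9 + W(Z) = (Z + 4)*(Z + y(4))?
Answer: -159/733 ≈ -0.21692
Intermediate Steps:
y(h) = h + h**2 (y(h) = h**2 + h = h + h**2)
W(Z) = -9 + (4 + Z)*(20 + Z) (W(Z) = -9 + (Z + 4)*(Z + 4*(1 + 4)) = -9 + (4 + Z)*(Z + 4*5) = -9 + (4 + Z)*(Z + 20) = -9 + (4 + Z)*(20 + Z))
(105 - 423)/(450 + W(21)) = (105 - 423)/(450 + (71 + 21**2 + 24*21)) = -318/(450 + (71 + 441 + 504)) = -318/(450 + 1016) = -318/1466 = -318*1/1466 = -159/733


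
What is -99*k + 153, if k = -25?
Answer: 2628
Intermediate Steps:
-99*k + 153 = -99*(-25) + 153 = 2475 + 153 = 2628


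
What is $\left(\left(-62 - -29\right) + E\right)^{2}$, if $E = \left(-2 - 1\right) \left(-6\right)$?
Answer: $225$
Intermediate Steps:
$E = 18$ ($E = \left(-3\right) \left(-6\right) = 18$)
$\left(\left(-62 - -29\right) + E\right)^{2} = \left(\left(-62 - -29\right) + 18\right)^{2} = \left(\left(-62 + 29\right) + 18\right)^{2} = \left(-33 + 18\right)^{2} = \left(-15\right)^{2} = 225$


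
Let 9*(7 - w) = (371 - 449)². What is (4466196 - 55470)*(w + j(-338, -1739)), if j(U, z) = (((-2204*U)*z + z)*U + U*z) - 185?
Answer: 1931327024697492324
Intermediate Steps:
j(U, z) = -185 + U*z + U*(z - 2204*U*z) (j(U, z) = ((-2204*U*z + z)*U + U*z) - 185 = ((z - 2204*U*z)*U + U*z) - 185 = (U*(z - 2204*U*z) + U*z) - 185 = (U*z + U*(z - 2204*U*z)) - 185 = -185 + U*z + U*(z - 2204*U*z))
w = -669 (w = 7 - (371 - 449)²/9 = 7 - ⅑*(-78)² = 7 - ⅑*6084 = 7 - 676 = -669)
(4466196 - 55470)*(w + j(-338, -1739)) = (4466196 - 55470)*(-669 + (-185 - 2204*(-1739)*(-338)² + 2*(-338)*(-1739))) = 4410726*(-669 + (-185 - 2204*(-1739)*114244 + 1175564)) = 4410726*(-669 + (-185 + 437869376464 + 1175564)) = 4410726*(-669 + 437870551843) = 4410726*437870551174 = 1931327024697492324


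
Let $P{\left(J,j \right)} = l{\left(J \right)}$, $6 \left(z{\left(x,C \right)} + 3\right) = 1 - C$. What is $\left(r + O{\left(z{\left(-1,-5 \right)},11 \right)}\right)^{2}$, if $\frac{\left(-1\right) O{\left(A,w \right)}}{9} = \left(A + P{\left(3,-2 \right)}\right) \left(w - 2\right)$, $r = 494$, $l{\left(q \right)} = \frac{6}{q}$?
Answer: $244036$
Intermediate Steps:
$z{\left(x,C \right)} = - \frac{17}{6} - \frac{C}{6}$ ($z{\left(x,C \right)} = -3 + \frac{1 - C}{6} = -3 - \left(- \frac{1}{6} + \frac{C}{6}\right) = - \frac{17}{6} - \frac{C}{6}$)
$P{\left(J,j \right)} = \frac{6}{J}$
$O{\left(A,w \right)} = - 9 \left(-2 + w\right) \left(2 + A\right)$ ($O{\left(A,w \right)} = - 9 \left(A + \frac{6}{3}\right) \left(w - 2\right) = - 9 \left(A + 6 \cdot \frac{1}{3}\right) \left(-2 + w\right) = - 9 \left(A + 2\right) \left(-2 + w\right) = - 9 \left(2 + A\right) \left(-2 + w\right) = - 9 \left(-2 + w\right) \left(2 + A\right)$)
$\left(r + O{\left(z{\left(-1,-5 \right)},11 \right)}\right)^{2} = \left(494 + \left(36 - 198 + 18 \left(- \frac{17}{6} - - \frac{5}{6}\right) - 9 \left(- \frac{17}{6} - - \frac{5}{6}\right) 11\right)\right)^{2} = \left(494 + \left(36 - 198 + 18 \left(- \frac{17}{6} + \frac{5}{6}\right) - 9 \left(- \frac{17}{6} + \frac{5}{6}\right) 11\right)\right)^{2} = \left(494 + \left(36 - 198 + 18 \left(-2\right) - \left(-18\right) 11\right)\right)^{2} = \left(494 + \left(36 - 198 - 36 + 198\right)\right)^{2} = \left(494 + 0\right)^{2} = 494^{2} = 244036$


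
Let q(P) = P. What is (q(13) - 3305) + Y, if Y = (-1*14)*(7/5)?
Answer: -16558/5 ≈ -3311.6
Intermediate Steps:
Y = -98/5 ≈ -19.600
(q(13) - 3305) + Y = (13 - 3305) - 98/5 = -3292 - 98/5 = -16558/5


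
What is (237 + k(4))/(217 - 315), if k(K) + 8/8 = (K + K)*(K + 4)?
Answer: -150/49 ≈ -3.0612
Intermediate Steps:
k(K) = -1 + 2*K*(4 + K) (k(K) = -1 + (K + K)*(K + 4) = -1 + (2*K)*(4 + K) = -1 + 2*K*(4 + K))
(237 + k(4))/(217 - 315) = (237 + (-1 + 2*4² + 8*4))/(217 - 315) = (237 + (-1 + 2*16 + 32))/(-98) = (237 + (-1 + 32 + 32))*(-1/98) = (237 + 63)*(-1/98) = 300*(-1/98) = -150/49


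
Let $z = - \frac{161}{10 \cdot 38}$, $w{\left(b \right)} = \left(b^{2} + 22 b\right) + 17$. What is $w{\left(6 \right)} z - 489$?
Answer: $- \frac{43121}{76} \approx -567.38$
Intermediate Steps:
$w{\left(b \right)} = 17 + b^{2} + 22 b$
$z = - \frac{161}{380} \approx -0.42368$
$w{\left(6 \right)} z - 489 = \left(17 + 6^{2} + 22 \cdot 6\right) \left(- \frac{161}{380}\right) - 489 = \left(17 + 36 + 132\right) \left(- \frac{161}{380}\right) - 489 = 185 \left(- \frac{161}{380}\right) - 489 = - \frac{5957}{76} - 489 = - \frac{43121}{76}$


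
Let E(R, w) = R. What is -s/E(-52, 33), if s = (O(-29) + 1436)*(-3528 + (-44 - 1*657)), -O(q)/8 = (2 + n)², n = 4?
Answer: -1213723/13 ≈ -93363.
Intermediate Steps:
O(q) = -288 (O(q) = -8*(2 + 4)² = -8*6² = -8*36 = -288)
s = -4854892 (s = (-288 + 1436)*(-3528 + (-44 - 1*657)) = 1148*(-3528 + (-44 - 657)) = 1148*(-3528 - 701) = 1148*(-4229) = -4854892)
-s/E(-52, 33) = -(-4854892)/(-52) = -(-4854892)*(-1)/52 = -1*1213723/13 = -1213723/13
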